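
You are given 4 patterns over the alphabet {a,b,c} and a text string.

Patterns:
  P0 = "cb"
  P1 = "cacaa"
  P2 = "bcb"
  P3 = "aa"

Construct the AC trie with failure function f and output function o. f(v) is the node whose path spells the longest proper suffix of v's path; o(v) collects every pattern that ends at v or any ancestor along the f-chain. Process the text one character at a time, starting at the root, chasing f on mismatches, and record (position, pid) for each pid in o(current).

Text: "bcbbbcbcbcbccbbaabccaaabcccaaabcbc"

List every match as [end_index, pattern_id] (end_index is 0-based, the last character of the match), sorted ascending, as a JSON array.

Build:
Trie nodes:
  n0 'ε': a→10 b→7 c→1
  n1 'c': a→3 b→2
  n2 'cb': ·  ←P0
  n3 'ca': c→4
  n4 'cac': a→5
  n5 'caca': a→6
  n6 'cacaa': ·  ←P1
  n7 'b': c→8
  n8 'bc': b→9
  n9 'bcb': ·  ←P2
  n10 'a': a→11
  n11 'aa': ·  ←P3

BFS fail/out derivation:
  n1('c'): parent n0 fail=0; on 'c' 0 → fail=0;  out ∅∪∅=∅
  n7('b'): parent n0 fail=0; on 'b' 0 → fail=0;  out ∅∪∅=∅
  n10('a'): parent n0 fail=0; on 'a' 0 → fail=0;  out ∅∪∅=∅
  n2('cb'): parent n1 fail=0; on 'b' 0 → fail=7;  out {0}∪∅={0}
  n3('ca'): parent n1 fail=0; on 'a' 0 → fail=10;  out ∅∪∅=∅
  n8('bc'): parent n7 fail=0; on 'c' 0 → fail=1;  out ∅∪∅=∅
  n11('aa'): parent n10 fail=0; on 'a' 0 → fail=10;  out {3}∪∅={3}
  n4('cac'): parent n3 fail=10; on 'c' 10→0 → fail=1;  out ∅∪∅=∅
  n9('bcb'): parent n8 fail=1; on 'b' 1 → fail=2;  out {2}∪{0}={0,2}
  n5('caca'): parent n4 fail=1; on 'a' 1 → fail=3;  out ∅∪∅=∅
  n6('cacaa'): parent n5 fail=3; on 'a' 3→10 → fail=11;  out {1}∪{3}={1,3}

Run:
i=0 'b': node 0→7
i=1 'c': node 7→8
i=2 'b': node 8→9  emit P0@[1:2],P2@[0:2]
i=3 'b': node 9→7 (fail-walked)
i=4 'b': node 7→7 (fail-walked)
i=5 'c': node 7→8
i=6 'b': node 8→9  emit P0@[5:6],P2@[4:6]
i=7 'c': node 9→8 (fail-walked)
i=8 'b': node 8→9  emit P0@[7:8],P2@[6:8]
i=9 'c': node 9→8 (fail-walked)
i=10 'b': node 8→9  emit P0@[9:10],P2@[8:10]
i=11 'c': node 9→8 (fail-walked)
i=12 'c': node 8→1 (fail-walked)
i=13 'b': node 1→2  emit P0@[12:13]
i=14 'b': node 2→7 (fail-walked)
i=15 'a': node 7→10 (fail-walked)
i=16 'a': node 10→11  emit P3@[15:16]
i=17 'b': node 11→7 (fail-walked)
i=18 'c': node 7→8
i=19 'c': node 8→1 (fail-walked)
i=20 'a': node 1→3
i=21 'a': node 3→11 (fail-walked)  emit P3@[20:21]
i=22 'a': node 11→11 (fail-walked)  emit P3@[21:22]
i=23 'b': node 11→7 (fail-walked)
i=24 'c': node 7→8
i=25 'c': node 8→1 (fail-walked)
i=26 'c': node 1→1 (fail-walked)
i=27 'a': node 1→3
i=28 'a': node 3→11 (fail-walked)  emit P3@[27:28]
i=29 'a': node 11→11 (fail-walked)  emit P3@[28:29]
i=30 'b': node 11→7 (fail-walked)
i=31 'c': node 7→8
i=32 'b': node 8→9  emit P0@[31:32],P2@[30:32]
i=33 'c': node 9→8 (fail-walked)

Matches: [[2,0],[2,2],[6,0],[6,2],[8,0],[8,2],[10,0],[10,2],[13,0],[16,3],[21,3],[22,3],[28,3],[29,3],[32,0],[32,2]]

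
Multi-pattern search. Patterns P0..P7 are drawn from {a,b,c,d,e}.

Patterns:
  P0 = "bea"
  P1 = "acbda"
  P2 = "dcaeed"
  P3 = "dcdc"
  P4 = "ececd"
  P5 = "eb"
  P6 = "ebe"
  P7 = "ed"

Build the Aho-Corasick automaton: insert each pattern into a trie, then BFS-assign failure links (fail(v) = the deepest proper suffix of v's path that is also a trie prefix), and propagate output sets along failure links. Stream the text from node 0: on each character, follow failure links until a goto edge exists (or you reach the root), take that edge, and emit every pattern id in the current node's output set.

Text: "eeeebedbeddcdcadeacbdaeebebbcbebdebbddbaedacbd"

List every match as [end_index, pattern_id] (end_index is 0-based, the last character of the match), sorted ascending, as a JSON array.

Construct AC machine:
Trie (insert patterns):
  n0 'ε': a→4 b→1 d→9 e→17
  n1 'b': e→2
  n2 'be': a→3
  n3 'bea': ·  ←P0
  n4 'a': c→5
  n5 'ac': b→6
  n6 'acb': d→7
  n7 'acbd': a→8
  n8 'acbda': ·  ←P1
  n9 'd': c→10
  n10 'dc': a→11 d→15
  n11 'dca': e→12
  n12 'dcae': e→13
  n13 'dcaee': d→14
  n14 'dcaeed': ·  ←P2
  n15 'dcd': c→16
  n16 'dcdc': ·  ←P3
  n17 'e': b→22 c→18 d→24
  n18 'ec': e→19
  n19 'ece': c→20
  n20 'ecec': d→21
  n21 'ececd': ·  ←P4
  n22 'eb': e→23  ←P5
  n23 'ebe': ·  ←P6
  n24 'ed': ·  ←P7

BFS fail/out derivation:
  fail(1) 'b': from fail(0)=0 chase 'b': 0 ⇒ 0;  out=∅∪out(0)=∅
  fail(4) 'a': from fail(0)=0 chase 'a': 0 ⇒ 0;  out=∅∪out(0)=∅
  fail(9) 'd': from fail(0)=0 chase 'd': 0 ⇒ 0;  out=∅∪out(0)=∅
  fail(17) 'e': from fail(0)=0 chase 'e': 0 ⇒ 0;  out=∅∪out(0)=∅
  fail(2) 'be': from fail(1)=0 chase 'e': 0 ⇒ 17;  out=∅∪out(17)=∅
  fail(5) 'ac': from fail(4)=0 chase 'c': 0 ⇒ 0;  out=∅∪out(0)=∅
  fail(10) 'dc': from fail(9)=0 chase 'c': 0 ⇒ 0;  out=∅∪out(0)=∅
  fail(18) 'ec': from fail(17)=0 chase 'c': 0 ⇒ 0;  out=∅∪out(0)=∅
  fail(22) 'eb': from fail(17)=0 chase 'b': 0 ⇒ 1;  out={5}∪out(1)={5}
  fail(24) 'ed': from fail(17)=0 chase 'd': 0 ⇒ 9;  out={7}∪out(9)={7}
  fail(3) 'bea': from fail(2)=17 chase 'a': 17→0 ⇒ 4;  out={0}∪out(4)={0}
  fail(6) 'acb': from fail(5)=0 chase 'b': 0 ⇒ 1;  out=∅∪out(1)=∅
  fail(11) 'dca': from fail(10)=0 chase 'a': 0 ⇒ 4;  out=∅∪out(4)=∅
  fail(15) 'dcd': from fail(10)=0 chase 'd': 0 ⇒ 9;  out=∅∪out(9)=∅
  fail(19) 'ece': from fail(18)=0 chase 'e': 0 ⇒ 17;  out=∅∪out(17)=∅
  fail(23) 'ebe': from fail(22)=1 chase 'e': 1 ⇒ 2;  out={6}∪out(2)={6}
  fail(7) 'acbd': from fail(6)=1 chase 'd': 1→0 ⇒ 9;  out=∅∪out(9)=∅
  fail(12) 'dcae': from fail(11)=4 chase 'e': 4→0 ⇒ 17;  out=∅∪out(17)=∅
  fail(16) 'dcdc': from fail(15)=9 chase 'c': 9 ⇒ 10;  out={3}∪out(10)={3}
  fail(20) 'ecec': from fail(19)=17 chase 'c': 17 ⇒ 18;  out=∅∪out(18)=∅
  fail(8) 'acbda': from fail(7)=9 chase 'a': 9→0 ⇒ 4;  out={1}∪out(4)={1}
  fail(13) 'dcaee': from fail(12)=17 chase 'e': 17→0 ⇒ 17;  out=∅∪out(17)=∅
  fail(21) 'ececd': from fail(20)=18 chase 'd': 18→0 ⇒ 9;  out={4}∪out(9)={4}
  fail(14) 'dcaeed': from fail(13)=17 chase 'd': 17 ⇒ 24;  out={2}∪out(24)={2,7}

Run:
i=0 'e': node 0→17
i=1 'e': node 17→17 (via fail)
i=2 'e': node 17→17 (via fail)
i=3 'e': node 17→17 (via fail)
i=4 'b': node 17→22  → match P5@[3:4]
i=5 'e': node 22→23  → match P6@[3:5]
i=6 'd': node 23→24 (via fail)  → match P7@[5:6]
i=7 'b': node 24→1 (via fail)
i=8 'e': node 1→2
i=9 'd': node 2→24 (via fail)  → match P7@[8:9]
i=10 'd': node 24→9 (via fail)
i=11 'c': node 9→10
i=12 'd': node 10→15
i=13 'c': node 15→16  → match P3@[10:13]
i=14 'a': node 16→11 (via fail)
i=15 'd': node 11→9 (via fail)
i=16 'e': node 9→17 (via fail)
i=17 'a': node 17→4 (via fail)
i=18 'c': node 4→5
i=19 'b': node 5→6
i=20 'd': node 6→7
i=21 'a': node 7→8  → match P1@[17:21]
i=22 'e': node 8→17 (via fail)
i=23 'e': node 17→17 (via fail)
i=24 'b': node 17→22  → match P5@[23:24]
i=25 'e': node 22→23  → match P6@[23:25]
i=26 'b': node 23→22 (via fail)  → match P5@[25:26]
i=27 'b': node 22→1 (via fail)
i=28 'c': node 1→0 (via fail)
i=29 'b': node 0→1
i=30 'e': node 1→2
i=31 'b': node 2→22 (via fail)  → match P5@[30:31]
i=32 'd': node 22→9 (via fail)
i=33 'e': node 9→17 (via fail)
i=34 'b': node 17→22  → match P5@[33:34]
i=35 'b': node 22→1 (via fail)
i=36 'd': node 1→9 (via fail)
i=37 'd': node 9→9 (via fail)
i=38 'b': node 9→1 (via fail)
i=39 'a': node 1→4 (via fail)
i=40 'e': node 4→17 (via fail)
i=41 'd': node 17→24  → match P7@[40:41]
i=42 'a': node 24→4 (via fail)
i=43 'c': node 4→5
i=44 'b': node 5→6
i=45 'd': node 6→7

Result: [[4,5],[5,6],[6,7],[9,7],[13,3],[21,1],[24,5],[25,6],[26,5],[31,5],[34,5],[41,7]]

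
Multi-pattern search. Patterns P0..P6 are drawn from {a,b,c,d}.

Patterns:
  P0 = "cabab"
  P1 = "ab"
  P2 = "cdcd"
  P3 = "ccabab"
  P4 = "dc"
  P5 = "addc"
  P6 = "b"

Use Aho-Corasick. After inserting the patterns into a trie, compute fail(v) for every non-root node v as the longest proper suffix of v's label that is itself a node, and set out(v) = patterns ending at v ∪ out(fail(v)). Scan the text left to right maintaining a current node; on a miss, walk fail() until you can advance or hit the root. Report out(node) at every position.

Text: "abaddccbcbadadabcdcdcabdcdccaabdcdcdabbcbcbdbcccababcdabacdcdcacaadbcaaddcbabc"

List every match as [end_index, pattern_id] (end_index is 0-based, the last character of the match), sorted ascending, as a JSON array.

Build:
Trie nodes:
  n0 'ε': a→6 b→21 c→1 d→16
  n1 'c': a→2 c→11 d→8
  n2 'ca': b→3
  n3 'cab': a→4
  n4 'caba': b→5
  n5 'cabab': ·  ←P0
  n6 'a': b→7 d→18
  n7 'ab': ·  ←P1
  n8 'cd': c→9
  n9 'cdc': d→10
  n10 'cdcd': ·  ←P2
  n11 'cc': a→12
  n12 'cca': b→13
  n13 'ccab': a→14
  n14 'ccaba': b→15
  n15 'ccabab': ·  ←P3
  n16 'd': c→17
  n17 'dc': ·  ←P4
  n18 'ad': d→19
  n19 'add': c→20
  n20 'addc': ·  ←P5
  n21 'b': ·  ←P6

BFS fail/out derivation:
  fail(1) 'c': from fail(0)=0 chase 'c': 0 ⇒ 0;  out=∅∪out(0)=∅
  fail(6) 'a': from fail(0)=0 chase 'a': 0 ⇒ 0;  out=∅∪out(0)=∅
  fail(16) 'd': from fail(0)=0 chase 'd': 0 ⇒ 0;  out=∅∪out(0)=∅
  fail(21) 'b': from fail(0)=0 chase 'b': 0 ⇒ 0;  out={6}∪out(0)={6}
  fail(2) 'ca': from fail(1)=0 chase 'a': 0 ⇒ 6;  out=∅∪out(6)=∅
  fail(7) 'ab': from fail(6)=0 chase 'b': 0 ⇒ 21;  out={1}∪out(21)={1,6}
  fail(8) 'cd': from fail(1)=0 chase 'd': 0 ⇒ 16;  out=∅∪out(16)=∅
  fail(11) 'cc': from fail(1)=0 chase 'c': 0 ⇒ 1;  out=∅∪out(1)=∅
  fail(17) 'dc': from fail(16)=0 chase 'c': 0 ⇒ 1;  out={4}∪out(1)={4}
  fail(18) 'ad': from fail(6)=0 chase 'd': 0 ⇒ 16;  out=∅∪out(16)=∅
  fail(3) 'cab': from fail(2)=6 chase 'b': 6 ⇒ 7;  out=∅∪out(7)={1,6}
  fail(9) 'cdc': from fail(8)=16 chase 'c': 16 ⇒ 17;  out=∅∪out(17)={4}
  fail(12) 'cca': from fail(11)=1 chase 'a': 1 ⇒ 2;  out=∅∪out(2)=∅
  fail(19) 'add': from fail(18)=16 chase 'd': 16→0 ⇒ 16;  out=∅∪out(16)=∅
  fail(4) 'caba': from fail(3)=7 chase 'a': 7→21→0 ⇒ 6;  out=∅∪out(6)=∅
  fail(10) 'cdcd': from fail(9)=17 chase 'd': 17→1 ⇒ 8;  out={2}∪out(8)={2}
  fail(13) 'ccab': from fail(12)=2 chase 'b': 2 ⇒ 3;  out=∅∪out(3)={1,6}
  fail(20) 'addc': from fail(19)=16 chase 'c': 16 ⇒ 17;  out={5}∪out(17)={4,5}
  fail(5) 'cabab': from fail(4)=6 chase 'b': 6 ⇒ 7;  out={0}∪out(7)={0,1,6}
  fail(14) 'ccaba': from fail(13)=3 chase 'a': 3 ⇒ 4;  out=∅∪out(4)=∅
  fail(15) 'ccabab': from fail(14)=4 chase 'b': 4 ⇒ 5;  out={3}∪out(5)={0,1,3,6}

Text stream:
[0] read 'a'  n0⇒n6
[1] read 'b'  n6⇒n7  ** P1@[0:1],P6@[1:1]
[2] read 'a'  n7⇒n6 (via fail)
[3] read 'd'  n6⇒n18
[4] read 'd'  n18⇒n19
[5] read 'c'  n19⇒n20  ** P4@[4:5],P5@[2:5]
[6] read 'c'  n20⇒n11 (via fail)
[7] read 'b'  n11⇒n21 (via fail)  ** P6@[7:7]
[8] read 'c'  n21⇒n1 (via fail)
[9] read 'b'  n1⇒n21 (via fail)  ** P6@[9:9]
[10] read 'a'  n21⇒n6 (via fail)
[11] read 'd'  n6⇒n18
[12] read 'a'  n18⇒n6 (via fail)
[13] read 'd'  n6⇒n18
[14] read 'a'  n18⇒n6 (via fail)
[15] read 'b'  n6⇒n7  ** P1@[14:15],P6@[15:15]
[16] read 'c'  n7⇒n1 (via fail)
[17] read 'd'  n1⇒n8
[18] read 'c'  n8⇒n9  ** P4@[17:18]
[19] read 'd'  n9⇒n10  ** P2@[16:19]
[20] read 'c'  n10⇒n9 (via fail)  ** P4@[19:20]
[21] read 'a'  n9⇒n2 (via fail)
[22] read 'b'  n2⇒n3  ** P1@[21:22],P6@[22:22]
[23] read 'd'  n3⇒n16 (via fail)
[24] read 'c'  n16⇒n17  ** P4@[23:24]
[25] read 'd'  n17⇒n8 (via fail)
[26] read 'c'  n8⇒n9  ** P4@[25:26]
[27] read 'c'  n9⇒n11 (via fail)
[28] read 'a'  n11⇒n12
[29] read 'a'  n12⇒n6 (via fail)
[30] read 'b'  n6⇒n7  ** P1@[29:30],P6@[30:30]
[31] read 'd'  n7⇒n16 (via fail)
[32] read 'c'  n16⇒n17  ** P4@[31:32]
[33] read 'd'  n17⇒n8 (via fail)
[34] read 'c'  n8⇒n9  ** P4@[33:34]
[35] read 'd'  n9⇒n10  ** P2@[32:35]
[36] read 'a'  n10⇒n6 (via fail)
[37] read 'b'  n6⇒n7  ** P1@[36:37],P6@[37:37]
[38] read 'b'  n7⇒n21 (via fail)  ** P6@[38:38]
[39] read 'c'  n21⇒n1 (via fail)
[40] read 'b'  n1⇒n21 (via fail)  ** P6@[40:40]
[41] read 'c'  n21⇒n1 (via fail)
[42] read 'b'  n1⇒n21 (via fail)  ** P6@[42:42]
[43] read 'd'  n21⇒n16 (via fail)
[44] read 'b'  n16⇒n21 (via fail)  ** P6@[44:44]
[45] read 'c'  n21⇒n1 (via fail)
[46] read 'c'  n1⇒n11
[47] read 'c'  n11⇒n11 (via fail)
[48] read 'a'  n11⇒n12
[49] read 'b'  n12⇒n13  ** P1@[48:49],P6@[49:49]
[50] read 'a'  n13⇒n14
[51] read 'b'  n14⇒n15  ** P0@[47:51],P1@[50:51],P3@[46:51],P6@[51:51]
[52] read 'c'  n15⇒n1 (via fail)
[53] read 'd'  n1⇒n8
[54] read 'a'  n8⇒n6 (via fail)
[55] read 'b'  n6⇒n7  ** P1@[54:55],P6@[55:55]
[56] read 'a'  n7⇒n6 (via fail)
[57] read 'c'  n6⇒n1 (via fail)
[58] read 'd'  n1⇒n8
[59] read 'c'  n8⇒n9  ** P4@[58:59]
[60] read 'd'  n9⇒n10  ** P2@[57:60]
[61] read 'c'  n10⇒n9 (via fail)  ** P4@[60:61]
[62] read 'a'  n9⇒n2 (via fail)
[63] read 'c'  n2⇒n1 (via fail)
[64] read 'a'  n1⇒n2
[65] read 'a'  n2⇒n6 (via fail)
[66] read 'd'  n6⇒n18
[67] read 'b'  n18⇒n21 (via fail)  ** P6@[67:67]
[68] read 'c'  n21⇒n1 (via fail)
[69] read 'a'  n1⇒n2
[70] read 'a'  n2⇒n6 (via fail)
[71] read 'd'  n6⇒n18
[72] read 'd'  n18⇒n19
[73] read 'c'  n19⇒n20  ** P4@[72:73],P5@[70:73]
[74] read 'b'  n20⇒n21 (via fail)  ** P6@[74:74]
[75] read 'a'  n21⇒n6 (via fail)
[76] read 'b'  n6⇒n7  ** P1@[75:76],P6@[76:76]
[77] read 'c'  n7⇒n1 (via fail)

Result: [[1,1],[1,6],[5,4],[5,5],[7,6],[9,6],[15,1],[15,6],[18,4],[19,2],[20,4],[22,1],[22,6],[24,4],[26,4],[30,1],[30,6],[32,4],[34,4],[35,2],[37,1],[37,6],[38,6],[40,6],[42,6],[44,6],[49,1],[49,6],[51,0],[51,1],[51,3],[51,6],[55,1],[55,6],[59,4],[60,2],[61,4],[67,6],[73,4],[73,5],[74,6],[76,1],[76,6]]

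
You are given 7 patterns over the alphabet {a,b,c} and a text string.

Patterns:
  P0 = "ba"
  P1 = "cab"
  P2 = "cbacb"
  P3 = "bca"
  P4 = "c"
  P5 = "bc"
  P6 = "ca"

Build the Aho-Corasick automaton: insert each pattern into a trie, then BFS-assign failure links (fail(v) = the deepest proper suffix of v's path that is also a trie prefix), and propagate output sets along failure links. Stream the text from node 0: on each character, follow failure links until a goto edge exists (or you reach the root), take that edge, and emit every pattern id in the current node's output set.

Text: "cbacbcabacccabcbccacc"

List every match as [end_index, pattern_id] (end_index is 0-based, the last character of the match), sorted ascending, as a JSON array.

Build automaton:
Trie nodes:
  0='ε' goto b→1 c→3
  1='b' goto a→2 c→10
  2='ba' goto ·  ←P0
  3='c' goto a→4 b→6  ←P4
  4='ca' goto b→5  ←P6
  5='cab' goto ·  ←P1
  6='cb' goto a→7
  7='cba' goto c→8
  8='cbac' goto b→9
  9='cbacb' goto ·  ←P2
  10='bc' goto a→11  ←P5
  11='bca' goto ·  ←P3

BFS fail/out derivation:
  n1('b'): parent n0 fail=0; on 'b' 0 → fail=0;  out ∅∪∅=∅
  n3('c'): parent n0 fail=0; on 'c' 0 → fail=0;  out {4}∪∅={4}
  n2('ba'): parent n1 fail=0; on 'a' 0 → fail=0;  out {0}∪∅={0}
  n4('ca'): parent n3 fail=0; on 'a' 0 → fail=0;  out {6}∪∅={6}
  n6('cb'): parent n3 fail=0; on 'b' 0 → fail=1;  out ∅∪∅=∅
  n10('bc'): parent n1 fail=0; on 'c' 0 → fail=3;  out {5}∪{4}={4,5}
  n5('cab'): parent n4 fail=0; on 'b' 0 → fail=1;  out {1}∪∅={1}
  n7('cba'): parent n6 fail=1; on 'a' 1 → fail=2;  out ∅∪{0}={0}
  n11('bca'): parent n10 fail=3; on 'a' 3 → fail=4;  out {3}∪{6}={3,6}
  n8('cbac'): parent n7 fail=2; on 'c' 2→0 → fail=3;  out ∅∪{4}={4}
  n9('cbacb'): parent n8 fail=3; on 'b' 3 → fail=6;  out {2}∪∅={2}

Scan:
i=0 'c': node 0→3  → match P4@[0:0]
i=1 'b': node 3→6
i=2 'a': node 6→7  → match P0@[1:2]
i=3 'c': node 7→8  → match P4@[3:3]
i=4 'b': node 8→9  → match P2@[0:4]
i=5 'c': node 9→10 (fail-walked)  → match P4@[5:5],P5@[4:5]
i=6 'a': node 10→11  → match P3@[4:6],P6@[5:6]
i=7 'b': node 11→5 (fail-walked)  → match P1@[5:7]
i=8 'a': node 5→2 (fail-walked)  → match P0@[7:8]
i=9 'c': node 2→3 (fail-walked)  → match P4@[9:9]
i=10 'c': node 3→3 (fail-walked)  → match P4@[10:10]
i=11 'c': node 3→3 (fail-walked)  → match P4@[11:11]
i=12 'a': node 3→4  → match P6@[11:12]
i=13 'b': node 4→5  → match P1@[11:13]
i=14 'c': node 5→10 (fail-walked)  → match P4@[14:14],P5@[13:14]
i=15 'b': node 10→6 (fail-walked)
i=16 'c': node 6→10 (fail-walked)  → match P4@[16:16],P5@[15:16]
i=17 'c': node 10→3 (fail-walked)  → match P4@[17:17]
i=18 'a': node 3→4  → match P6@[17:18]
i=19 'c': node 4→3 (fail-walked)  → match P4@[19:19]
i=20 'c': node 3→3 (fail-walked)  → match P4@[20:20]

Result: [[0,4],[2,0],[3,4],[4,2],[5,4],[5,5],[6,3],[6,6],[7,1],[8,0],[9,4],[10,4],[11,4],[12,6],[13,1],[14,4],[14,5],[16,4],[16,5],[17,4],[18,6],[19,4],[20,4]]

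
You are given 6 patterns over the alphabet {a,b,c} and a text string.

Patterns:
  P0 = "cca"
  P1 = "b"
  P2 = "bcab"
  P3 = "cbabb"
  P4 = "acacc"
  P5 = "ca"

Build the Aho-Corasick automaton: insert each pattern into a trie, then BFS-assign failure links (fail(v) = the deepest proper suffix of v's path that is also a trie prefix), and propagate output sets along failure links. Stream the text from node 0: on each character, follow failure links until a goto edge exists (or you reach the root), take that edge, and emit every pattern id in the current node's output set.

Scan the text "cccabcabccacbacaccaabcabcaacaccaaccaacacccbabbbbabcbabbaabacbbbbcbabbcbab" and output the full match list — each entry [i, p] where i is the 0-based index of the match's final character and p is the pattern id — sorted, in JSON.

Construct AC machine:
Trie nodes:
  n0 'ε': a→12 b→4 c→1
  n1 'c': a→17 b→8 c→2
  n2 'cc': a→3
  n3 'cca': ·  [P0 ends]
  n4 'b': c→5  [P1 ends]
  n5 'bc': a→6
  n6 'bca': b→7
  n7 'bcab': ·  [P2 ends]
  n8 'cb': a→9
  n9 'cba': b→10
  n10 'cbab': b→11
  n11 'cbabb': ·  [P3 ends]
  n12 'a': c→13
  n13 'ac': a→14
  n14 'aca': c→15
  n15 'acac': c→16
  n16 'acacc': ·  [P4 ends]
  n17 'ca': ·  [P5 ends]

Failure links (BFS by depth):
  n1('c'): parent n0 fail=0; on 'c' 0 → fail=0;  out ∅∪∅=∅
  n4('b'): parent n0 fail=0; on 'b' 0 → fail=0;  out {1}∪∅={1}
  n12('a'): parent n0 fail=0; on 'a' 0 → fail=0;  out ∅∪∅=∅
  n2('cc'): parent n1 fail=0; on 'c' 0 → fail=1;  out ∅∪∅=∅
  n5('bc'): parent n4 fail=0; on 'c' 0 → fail=1;  out ∅∪∅=∅
  n8('cb'): parent n1 fail=0; on 'b' 0 → fail=4;  out ∅∪{1}={1}
  n13('ac'): parent n12 fail=0; on 'c' 0 → fail=1;  out ∅∪∅=∅
  n17('ca'): parent n1 fail=0; on 'a' 0 → fail=12;  out {5}∪∅={5}
  n3('cca'): parent n2 fail=1; on 'a' 1 → fail=17;  out {0}∪{5}={0,5}
  n6('bca'): parent n5 fail=1; on 'a' 1 → fail=17;  out ∅∪{5}={5}
  n9('cba'): parent n8 fail=4; on 'a' 4→0 → fail=12;  out ∅∪∅=∅
  n14('aca'): parent n13 fail=1; on 'a' 1 → fail=17;  out ∅∪{5}={5}
  n7('bcab'): parent n6 fail=17; on 'b' 17→12→0 → fail=4;  out {2}∪{1}={1,2}
  n10('cbab'): parent n9 fail=12; on 'b' 12→0 → fail=4;  out ∅∪{1}={1}
  n15('acac'): parent n14 fail=17; on 'c' 17→12 → fail=13;  out ∅∪∅=∅
  n11('cbabb'): parent n10 fail=4; on 'b' 4→0 → fail=4;  out {3}∪{1}={1,3}
  n16('acacc'): parent n15 fail=13; on 'c' 13→1 → fail=2;  out {4}∪∅={4}

Text stream:
pos 0 'c': at 1
pos 1 'c': at 2
pos 2 'c': at 2 (via fail)
pos 3 'a': at 3  ** P0@[1:3],P5@[2:3]
pos 4 'b': at 4 (via fail)  ** P1@[4:4]
pos 5 'c': at 5
pos 6 'a': at 6  ** P5@[5:6]
pos 7 'b': at 7  ** P1@[7:7],P2@[4:7]
pos 8 'c': at 5 (via fail)
pos 9 'c': at 2 (via fail)
pos 10 'a': at 3  ** P0@[8:10],P5@[9:10]
pos 11 'c': at 13 (via fail)
pos 12 'b': at 8 (via fail)  ** P1@[12:12]
pos 13 'a': at 9
pos 14 'c': at 13 (via fail)
pos 15 'a': at 14  ** P5@[14:15]
pos 16 'c': at 15
pos 17 'c': at 16  ** P4@[13:17]
pos 18 'a': at 3 (via fail)  ** P0@[16:18],P5@[17:18]
pos 19 'a': at 12 (via fail)
pos 20 'b': at 4 (via fail)  ** P1@[20:20]
pos 21 'c': at 5
pos 22 'a': at 6  ** P5@[21:22]
pos 23 'b': at 7  ** P1@[23:23],P2@[20:23]
pos 24 'c': at 5 (via fail)
pos 25 'a': at 6  ** P5@[24:25]
pos 26 'a': at 12 (via fail)
pos 27 'c': at 13
pos 28 'a': at 14  ** P5@[27:28]
pos 29 'c': at 15
pos 30 'c': at 16  ** P4@[26:30]
pos 31 'a': at 3 (via fail)  ** P0@[29:31],P5@[30:31]
pos 32 'a': at 12 (via fail)
pos 33 'c': at 13
pos 34 'c': at 2 (via fail)
pos 35 'a': at 3  ** P0@[33:35],P5@[34:35]
pos 36 'a': at 12 (via fail)
pos 37 'c': at 13
pos 38 'a': at 14  ** P5@[37:38]
pos 39 'c': at 15
pos 40 'c': at 16  ** P4@[36:40]
pos 41 'c': at 2 (via fail)
pos 42 'b': at 8 (via fail)  ** P1@[42:42]
pos 43 'a': at 9
pos 44 'b': at 10  ** P1@[44:44]
pos 45 'b': at 11  ** P1@[45:45],P3@[41:45]
pos 46 'b': at 4 (via fail)  ** P1@[46:46]
pos 47 'b': at 4 (via fail)  ** P1@[47:47]
pos 48 'a': at 12 (via fail)
pos 49 'b': at 4 (via fail)  ** P1@[49:49]
pos 50 'c': at 5
pos 51 'b': at 8 (via fail)  ** P1@[51:51]
pos 52 'a': at 9
pos 53 'b': at 10  ** P1@[53:53]
pos 54 'b': at 11  ** P1@[54:54],P3@[50:54]
pos 55 'a': at 12 (via fail)
pos 56 'a': at 12 (via fail)
pos 57 'b': at 4 (via fail)  ** P1@[57:57]
pos 58 'a': at 12 (via fail)
pos 59 'c': at 13
pos 60 'b': at 8 (via fail)  ** P1@[60:60]
pos 61 'b': at 4 (via fail)  ** P1@[61:61]
pos 62 'b': at 4 (via fail)  ** P1@[62:62]
pos 63 'b': at 4 (via fail)  ** P1@[63:63]
pos 64 'c': at 5
pos 65 'b': at 8 (via fail)  ** P1@[65:65]
pos 66 'a': at 9
pos 67 'b': at 10  ** P1@[67:67]
pos 68 'b': at 11  ** P1@[68:68],P3@[64:68]
pos 69 'c': at 5 (via fail)
pos 70 'b': at 8 (via fail)  ** P1@[70:70]
pos 71 'a': at 9
pos 72 'b': at 10  ** P1@[72:72]

Matches: [[3,0],[3,5],[4,1],[6,5],[7,1],[7,2],[10,0],[10,5],[12,1],[15,5],[17,4],[18,0],[18,5],[20,1],[22,5],[23,1],[23,2],[25,5],[28,5],[30,4],[31,0],[31,5],[35,0],[35,5],[38,5],[40,4],[42,1],[44,1],[45,1],[45,3],[46,1],[47,1],[49,1],[51,1],[53,1],[54,1],[54,3],[57,1],[60,1],[61,1],[62,1],[63,1],[65,1],[67,1],[68,1],[68,3],[70,1],[72,1]]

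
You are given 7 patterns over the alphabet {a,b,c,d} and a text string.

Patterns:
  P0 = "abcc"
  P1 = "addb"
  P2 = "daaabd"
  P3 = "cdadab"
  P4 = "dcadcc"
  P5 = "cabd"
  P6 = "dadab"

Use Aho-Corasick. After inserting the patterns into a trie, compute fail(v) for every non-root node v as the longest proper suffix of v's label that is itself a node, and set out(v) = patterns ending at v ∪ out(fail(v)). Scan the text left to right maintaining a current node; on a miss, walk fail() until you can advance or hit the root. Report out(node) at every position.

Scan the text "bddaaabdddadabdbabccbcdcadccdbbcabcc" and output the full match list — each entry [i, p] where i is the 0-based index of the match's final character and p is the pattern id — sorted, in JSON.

Construct AC machine:
Trie nodes:
  n0 'ε': a→1 c→14 d→8
  n1 'a': b→2 d→5
  n2 'ab': c→3
  n3 'abc': c→4
  n4 'abcc': ·  ←P0
  n5 'ad': d→6
  n6 'add': b→7
  n7 'addb': ·  ←P1
  n8 'd': a→9 c→20
  n9 'da': a→10 d→28
  n10 'daa': a→11
  n11 'daaa': b→12
  n12 'daaab': d→13
  n13 'daaabd': ·  ←P2
  n14 'c': a→25 d→15
  n15 'cd': a→16
  n16 'cda': d→17
  n17 'cdad': a→18
  n18 'cdada': b→19
  n19 'cdadab': ·  ←P3
  n20 'dc': a→21
  n21 'dca': d→22
  n22 'dcad': c→23
  n23 'dcadc': c→24
  n24 'dcadcc': ·  ←P4
  n25 'ca': b→26
  n26 'cab': d→27
  n27 'cabd': ·  ←P5
  n28 'dad': a→29
  n29 'dada': b→30
  n30 'dadab': ·  ←P6

Failure links (BFS by depth):
  fail(1) 'a': from fail(0)=0 chase 'a': 0 ⇒ 0;  out=∅∪out(0)=∅
  fail(8) 'd': from fail(0)=0 chase 'd': 0 ⇒ 0;  out=∅∪out(0)=∅
  fail(14) 'c': from fail(0)=0 chase 'c': 0 ⇒ 0;  out=∅∪out(0)=∅
  fail(2) 'ab': from fail(1)=0 chase 'b': 0 ⇒ 0;  out=∅∪out(0)=∅
  fail(5) 'ad': from fail(1)=0 chase 'd': 0 ⇒ 8;  out=∅∪out(8)=∅
  fail(9) 'da': from fail(8)=0 chase 'a': 0 ⇒ 1;  out=∅∪out(1)=∅
  fail(15) 'cd': from fail(14)=0 chase 'd': 0 ⇒ 8;  out=∅∪out(8)=∅
  fail(20) 'dc': from fail(8)=0 chase 'c': 0 ⇒ 14;  out=∅∪out(14)=∅
  fail(25) 'ca': from fail(14)=0 chase 'a': 0 ⇒ 1;  out=∅∪out(1)=∅
  fail(3) 'abc': from fail(2)=0 chase 'c': 0 ⇒ 14;  out=∅∪out(14)=∅
  fail(6) 'add': from fail(5)=8 chase 'd': 8→0 ⇒ 8;  out=∅∪out(8)=∅
  fail(10) 'daa': from fail(9)=1 chase 'a': 1→0 ⇒ 1;  out=∅∪out(1)=∅
  fail(16) 'cda': from fail(15)=8 chase 'a': 8 ⇒ 9;  out=∅∪out(9)=∅
  fail(21) 'dca': from fail(20)=14 chase 'a': 14 ⇒ 25;  out=∅∪out(25)=∅
  fail(26) 'cab': from fail(25)=1 chase 'b': 1 ⇒ 2;  out=∅∪out(2)=∅
  fail(28) 'dad': from fail(9)=1 chase 'd': 1 ⇒ 5;  out=∅∪out(5)=∅
  fail(4) 'abcc': from fail(3)=14 chase 'c': 14→0 ⇒ 14;  out={0}∪out(14)={0}
  fail(7) 'addb': from fail(6)=8 chase 'b': 8→0 ⇒ 0;  out={1}∪out(0)={1}
  fail(11) 'daaa': from fail(10)=1 chase 'a': 1→0 ⇒ 1;  out=∅∪out(1)=∅
  fail(17) 'cdad': from fail(16)=9 chase 'd': 9 ⇒ 28;  out=∅∪out(28)=∅
  fail(22) 'dcad': from fail(21)=25 chase 'd': 25→1 ⇒ 5;  out=∅∪out(5)=∅
  fail(27) 'cabd': from fail(26)=2 chase 'd': 2→0 ⇒ 8;  out={5}∪out(8)={5}
  fail(29) 'dada': from fail(28)=5 chase 'a': 5→8 ⇒ 9;  out=∅∪out(9)=∅
  fail(12) 'daaab': from fail(11)=1 chase 'b': 1 ⇒ 2;  out=∅∪out(2)=∅
  fail(18) 'cdada': from fail(17)=28 chase 'a': 28 ⇒ 29;  out=∅∪out(29)=∅
  fail(23) 'dcadc': from fail(22)=5 chase 'c': 5→8 ⇒ 20;  out=∅∪out(20)=∅
  fail(30) 'dadab': from fail(29)=9 chase 'b': 9→1 ⇒ 2;  out={6}∪out(2)={6}
  fail(13) 'daaabd': from fail(12)=2 chase 'd': 2→0 ⇒ 8;  out={2}∪out(8)={2}
  fail(19) 'cdadab': from fail(18)=29 chase 'b': 29 ⇒ 30;  out={3}∪out(30)={3,6}
  fail(24) 'dcadcc': from fail(23)=20 chase 'c': 20→14→0 ⇒ 14;  out={4}∪out(14)={4}

Run:
pos 0 'b': at 0
pos 1 'd': at 8
pos 2 'd': at 8 ·f
pos 3 'a': at 9
pos 4 'a': at 10
pos 5 'a': at 11
pos 6 'b': at 12
pos 7 'd': at 13  ** P2@[2:7]
pos 8 'd': at 8 ·f
pos 9 'd': at 8 ·f
pos 10 'a': at 9
pos 11 'd': at 28
pos 12 'a': at 29
pos 13 'b': at 30  ** P6@[9:13]
pos 14 'd': at 8 ·f
pos 15 'b': at 0 ·f
pos 16 'a': at 1
pos 17 'b': at 2
pos 18 'c': at 3
pos 19 'c': at 4  ** P0@[16:19]
pos 20 'b': at 0 ·f
pos 21 'c': at 14
pos 22 'd': at 15
pos 23 'c': at 20 ·f
pos 24 'a': at 21
pos 25 'd': at 22
pos 26 'c': at 23
pos 27 'c': at 24  ** P4@[22:27]
pos 28 'd': at 15 ·f
pos 29 'b': at 0 ·f
pos 30 'b': at 0
pos 31 'c': at 14
pos 32 'a': at 25
pos 33 'b': at 26
pos 34 'c': at 3 ·f
pos 35 'c': at 4  ** P0@[32:35]

All matches (sorted): [[7,2],[13,6],[19,0],[27,4],[35,0]]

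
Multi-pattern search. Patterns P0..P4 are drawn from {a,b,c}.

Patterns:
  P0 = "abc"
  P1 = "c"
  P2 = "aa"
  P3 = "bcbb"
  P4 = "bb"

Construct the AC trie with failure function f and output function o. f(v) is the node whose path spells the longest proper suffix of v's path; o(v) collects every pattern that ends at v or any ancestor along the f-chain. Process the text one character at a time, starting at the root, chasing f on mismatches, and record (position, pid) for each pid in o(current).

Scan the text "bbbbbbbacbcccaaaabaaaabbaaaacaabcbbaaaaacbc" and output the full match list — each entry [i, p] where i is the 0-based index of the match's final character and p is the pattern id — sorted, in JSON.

Build automaton:
Trie (insert patterns):
  0='ε' goto a→1 b→6 c→4
  1='a' goto a→5 b→2
  2='ab' goto c→3
  3='abc' goto ·  ←P0
  4='c' goto ·  ←P1
  5='aa' goto ·  ←P2
  6='b' goto b→10 c→7
  7='bc' goto b→8
  8='bcb' goto b→9
  9='bcbb' goto ·  ←P3
  10='bb' goto ·  ←P4

Failure links (BFS by depth):
  n1('a'): parent n0 fail=0; on 'a' 0 → fail=0;  out ∅∪∅=∅
  n4('c'): parent n0 fail=0; on 'c' 0 → fail=0;  out {1}∪∅={1}
  n6('b'): parent n0 fail=0; on 'b' 0 → fail=0;  out ∅∪∅=∅
  n2('ab'): parent n1 fail=0; on 'b' 0 → fail=6;  out ∅∪∅=∅
  n5('aa'): parent n1 fail=0; on 'a' 0 → fail=1;  out {2}∪∅={2}
  n7('bc'): parent n6 fail=0; on 'c' 0 → fail=4;  out ∅∪{1}={1}
  n10('bb'): parent n6 fail=0; on 'b' 0 → fail=6;  out {4}∪∅={4}
  n3('abc'): parent n2 fail=6; on 'c' 6 → fail=7;  out {0}∪{1}={0,1}
  n8('bcb'): parent n7 fail=4; on 'b' 4→0 → fail=6;  out ∅∪∅=∅
  n9('bcbb'): parent n8 fail=6; on 'b' 6 → fail=10;  out {3}∪{4}={3,4}

Text stream:
i=0 'b': node 0→6
i=1 'b': node 6→10  emit P4@[0:1]
i=2 'b': node 10→10 (fail-walked)  emit P4@[1:2]
i=3 'b': node 10→10 (fail-walked)  emit P4@[2:3]
i=4 'b': node 10→10 (fail-walked)  emit P4@[3:4]
i=5 'b': node 10→10 (fail-walked)  emit P4@[4:5]
i=6 'b': node 10→10 (fail-walked)  emit P4@[5:6]
i=7 'a': node 10→1 (fail-walked)
i=8 'c': node 1→4 (fail-walked)  emit P1@[8:8]
i=9 'b': node 4→6 (fail-walked)
i=10 'c': node 6→7  emit P1@[10:10]
i=11 'c': node 7→4 (fail-walked)  emit P1@[11:11]
i=12 'c': node 4→4 (fail-walked)  emit P1@[12:12]
i=13 'a': node 4→1 (fail-walked)
i=14 'a': node 1→5  emit P2@[13:14]
i=15 'a': node 5→5 (fail-walked)  emit P2@[14:15]
i=16 'a': node 5→5 (fail-walked)  emit P2@[15:16]
i=17 'b': node 5→2 (fail-walked)
i=18 'a': node 2→1 (fail-walked)
i=19 'a': node 1→5  emit P2@[18:19]
i=20 'a': node 5→5 (fail-walked)  emit P2@[19:20]
i=21 'a': node 5→5 (fail-walked)  emit P2@[20:21]
i=22 'b': node 5→2 (fail-walked)
i=23 'b': node 2→10 (fail-walked)  emit P4@[22:23]
i=24 'a': node 10→1 (fail-walked)
i=25 'a': node 1→5  emit P2@[24:25]
i=26 'a': node 5→5 (fail-walked)  emit P2@[25:26]
i=27 'a': node 5→5 (fail-walked)  emit P2@[26:27]
i=28 'c': node 5→4 (fail-walked)  emit P1@[28:28]
i=29 'a': node 4→1 (fail-walked)
i=30 'a': node 1→5  emit P2@[29:30]
i=31 'b': node 5→2 (fail-walked)
i=32 'c': node 2→3  emit P0@[30:32],P1@[32:32]
i=33 'b': node 3→8 (fail-walked)
i=34 'b': node 8→9  emit P3@[31:34],P4@[33:34]
i=35 'a': node 9→1 (fail-walked)
i=36 'a': node 1→5  emit P2@[35:36]
i=37 'a': node 5→5 (fail-walked)  emit P2@[36:37]
i=38 'a': node 5→5 (fail-walked)  emit P2@[37:38]
i=39 'a': node 5→5 (fail-walked)  emit P2@[38:39]
i=40 'c': node 5→4 (fail-walked)  emit P1@[40:40]
i=41 'b': node 4→6 (fail-walked)
i=42 'c': node 6→7  emit P1@[42:42]

Matches: [[1,4],[2,4],[3,4],[4,4],[5,4],[6,4],[8,1],[10,1],[11,1],[12,1],[14,2],[15,2],[16,2],[19,2],[20,2],[21,2],[23,4],[25,2],[26,2],[27,2],[28,1],[30,2],[32,0],[32,1],[34,3],[34,4],[36,2],[37,2],[38,2],[39,2],[40,1],[42,1]]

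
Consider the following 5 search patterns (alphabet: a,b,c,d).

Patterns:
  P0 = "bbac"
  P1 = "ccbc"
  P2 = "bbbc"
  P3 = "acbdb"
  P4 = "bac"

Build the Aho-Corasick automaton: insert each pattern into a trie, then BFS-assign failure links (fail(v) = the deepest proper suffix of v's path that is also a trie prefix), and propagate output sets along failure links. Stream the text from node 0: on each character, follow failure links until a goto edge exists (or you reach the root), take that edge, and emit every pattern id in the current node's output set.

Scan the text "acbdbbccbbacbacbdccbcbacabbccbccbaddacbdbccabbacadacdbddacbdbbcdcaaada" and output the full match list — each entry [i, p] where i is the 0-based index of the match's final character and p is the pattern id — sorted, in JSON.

Construct AC machine:
Trie nodes:
  0='ε' goto a→11 b→1 c→5
  1='b' goto a→16 b→2
  2='bb' goto a→3 b→9
  3='bba' goto c→4
  4='bbac' goto ·  [P0 ends]
  5='c' goto c→6
  6='cc' goto b→7
  7='ccb' goto c→8
  8='ccbc' goto ·  [P1 ends]
  9='bbb' goto c→10
  10='bbbc' goto ·  [P2 ends]
  11='a' goto c→12
  12='ac' goto b→13
  13='acb' goto d→14
  14='acbd' goto b→15
  15='acbdb' goto ·  [P3 ends]
  16='ba' goto c→17
  17='bac' goto ·  [P4 ends]

Failure links (BFS by depth):
  n1('b'): parent n0 fail=0; on 'b' 0 → fail=0;  out ∅∪∅=∅
  n5('c'): parent n0 fail=0; on 'c' 0 → fail=0;  out ∅∪∅=∅
  n11('a'): parent n0 fail=0; on 'a' 0 → fail=0;  out ∅∪∅=∅
  n2('bb'): parent n1 fail=0; on 'b' 0 → fail=1;  out ∅∪∅=∅
  n6('cc'): parent n5 fail=0; on 'c' 0 → fail=5;  out ∅∪∅=∅
  n12('ac'): parent n11 fail=0; on 'c' 0 → fail=5;  out ∅∪∅=∅
  n16('ba'): parent n1 fail=0; on 'a' 0 → fail=11;  out ∅∪∅=∅
  n3('bba'): parent n2 fail=1; on 'a' 1 → fail=16;  out ∅∪∅=∅
  n7('ccb'): parent n6 fail=5; on 'b' 5→0 → fail=1;  out ∅∪∅=∅
  n9('bbb'): parent n2 fail=1; on 'b' 1 → fail=2;  out ∅∪∅=∅
  n13('acb'): parent n12 fail=5; on 'b' 5→0 → fail=1;  out ∅∪∅=∅
  n17('bac'): parent n16 fail=11; on 'c' 11 → fail=12;  out {4}∪∅={4}
  n4('bbac'): parent n3 fail=16; on 'c' 16 → fail=17;  out {0}∪{4}={0,4}
  n8('ccbc'): parent n7 fail=1; on 'c' 1→0 → fail=5;  out {1}∪∅={1}
  n10('bbbc'): parent n9 fail=2; on 'c' 2→1→0 → fail=5;  out {2}∪∅={2}
  n14('acbd'): parent n13 fail=1; on 'd' 1→0 → fail=0;  out ∅∪∅=∅
  n15('acbdb'): parent n14 fail=0; on 'b' 0 → fail=1;  out {3}∪∅={3}

Text stream:
i=0 'a': node 0→11
i=1 'c': node 11→12
i=2 'b': node 12→13
i=3 'd': node 13→14
i=4 'b': node 14→15  ** P3@[0:4]
i=5 'b': node 15→2 ·f
i=6 'c': node 2→5 ·f
i=7 'c': node 5→6
i=8 'b': node 6→7
i=9 'b': node 7→2 ·f
i=10 'a': node 2→3
i=11 'c': node 3→4  ** P0@[8:11],P4@[9:11]
i=12 'b': node 4→13 ·f
i=13 'a': node 13→16 ·f
i=14 'c': node 16→17  ** P4@[12:14]
i=15 'b': node 17→13 ·f
i=16 'd': node 13→14
i=17 'c': node 14→5 ·f
i=18 'c': node 5→6
i=19 'b': node 6→7
i=20 'c': node 7→8  ** P1@[17:20]
i=21 'b': node 8→1 ·f
i=22 'a': node 1→16
i=23 'c': node 16→17  ** P4@[21:23]
i=24 'a': node 17→11 ·f
i=25 'b': node 11→1 ·f
i=26 'b': node 1→2
i=27 'c': node 2→5 ·f
i=28 'c': node 5→6
i=29 'b': node 6→7
i=30 'c': node 7→8  ** P1@[27:30]
i=31 'c': node 8→6 ·f
i=32 'b': node 6→7
i=33 'a': node 7→16 ·f
i=34 'd': node 16→0 ·f
i=35 'd': node 0→0
i=36 'a': node 0→11
i=37 'c': node 11→12
i=38 'b': node 12→13
i=39 'd': node 13→14
i=40 'b': node 14→15  ** P3@[36:40]
i=41 'c': node 15→5 ·f
i=42 'c': node 5→6
i=43 'a': node 6→11 ·f
i=44 'b': node 11→1 ·f
i=45 'b': node 1→2
i=46 'a': node 2→3
i=47 'c': node 3→4  ** P0@[44:47],P4@[45:47]
i=48 'a': node 4→11 ·f
i=49 'd': node 11→0 ·f
i=50 'a': node 0→11
i=51 'c': node 11→12
i=52 'd': node 12→0 ·f
i=53 'b': node 0→1
i=54 'd': node 1→0 ·f
i=55 'd': node 0→0
i=56 'a': node 0→11
i=57 'c': node 11→12
i=58 'b': node 12→13
i=59 'd': node 13→14
i=60 'b': node 14→15  ** P3@[56:60]
i=61 'b': node 15→2 ·f
i=62 'c': node 2→5 ·f
i=63 'd': node 5→0 ·f
i=64 'c': node 0→5
i=65 'a': node 5→11 ·f
i=66 'a': node 11→11 ·f
i=67 'a': node 11→11 ·f
i=68 'd': node 11→0 ·f
i=69 'a': node 0→11

All matches (sorted): [[4,3],[11,0],[11,4],[14,4],[20,1],[23,4],[30,1],[40,3],[47,0],[47,4],[60,3]]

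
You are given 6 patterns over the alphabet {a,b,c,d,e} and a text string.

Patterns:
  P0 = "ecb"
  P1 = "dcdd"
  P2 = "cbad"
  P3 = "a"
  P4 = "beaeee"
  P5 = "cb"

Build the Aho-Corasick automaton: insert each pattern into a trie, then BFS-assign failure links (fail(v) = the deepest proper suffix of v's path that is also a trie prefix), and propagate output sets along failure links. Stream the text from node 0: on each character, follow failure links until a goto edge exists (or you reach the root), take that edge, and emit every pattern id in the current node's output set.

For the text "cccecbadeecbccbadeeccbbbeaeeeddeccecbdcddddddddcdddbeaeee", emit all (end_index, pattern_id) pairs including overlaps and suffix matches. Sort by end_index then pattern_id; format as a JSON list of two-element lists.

Build:
Trie nodes:
  n0 'ε': a→12 b→13 c→8 d→4 e→1
  n1 'e': c→2
  n2 'ec': b→3
  n3 'ecb': ·  [P0 ends]
  n4 'd': c→5
  n5 'dc': d→6
  n6 'dcd': d→7
  n7 'dcdd': ·  [P1 ends]
  n8 'c': b→9
  n9 'cb': a→10  [P5 ends]
  n10 'cba': d→11
  n11 'cbad': ·  [P2 ends]
  n12 'a': ·  [P3 ends]
  n13 'b': e→14
  n14 'be': a→15
  n15 'bea': e→16
  n16 'beae': e→17
  n17 'beaee': e→18
  n18 'beaeee': ·  [P4 ends]

Failure links (BFS by depth):
  fail(1) 'e': from fail(0)=0 chase 'e': 0 ⇒ 0;  out=∅∪out(0)=∅
  fail(4) 'd': from fail(0)=0 chase 'd': 0 ⇒ 0;  out=∅∪out(0)=∅
  fail(8) 'c': from fail(0)=0 chase 'c': 0 ⇒ 0;  out=∅∪out(0)=∅
  fail(12) 'a': from fail(0)=0 chase 'a': 0 ⇒ 0;  out={3}∪out(0)={3}
  fail(13) 'b': from fail(0)=0 chase 'b': 0 ⇒ 0;  out=∅∪out(0)=∅
  fail(2) 'ec': from fail(1)=0 chase 'c': 0 ⇒ 8;  out=∅∪out(8)=∅
  fail(5) 'dc': from fail(4)=0 chase 'c': 0 ⇒ 8;  out=∅∪out(8)=∅
  fail(9) 'cb': from fail(8)=0 chase 'b': 0 ⇒ 13;  out={5}∪out(13)={5}
  fail(14) 'be': from fail(13)=0 chase 'e': 0 ⇒ 1;  out=∅∪out(1)=∅
  fail(3) 'ecb': from fail(2)=8 chase 'b': 8 ⇒ 9;  out={0}∪out(9)={0,5}
  fail(6) 'dcd': from fail(5)=8 chase 'd': 8→0 ⇒ 4;  out=∅∪out(4)=∅
  fail(10) 'cba': from fail(9)=13 chase 'a': 13→0 ⇒ 12;  out=∅∪out(12)={3}
  fail(15) 'bea': from fail(14)=1 chase 'a': 1→0 ⇒ 12;  out=∅∪out(12)={3}
  fail(7) 'dcdd': from fail(6)=4 chase 'd': 4→0 ⇒ 4;  out={1}∪out(4)={1}
  fail(11) 'cbad': from fail(10)=12 chase 'd': 12→0 ⇒ 4;  out={2}∪out(4)={2}
  fail(16) 'beae': from fail(15)=12 chase 'e': 12→0 ⇒ 1;  out=∅∪out(1)=∅
  fail(17) 'beaee': from fail(16)=1 chase 'e': 1→0 ⇒ 1;  out=∅∪out(1)=∅
  fail(18) 'beaeee': from fail(17)=1 chase 'e': 1→0 ⇒ 1;  out={4}∪out(1)={4}

Text stream:
[0] read 'c'  n0⇒n8
[1] read 'c'  n8⇒n8 ·f
[2] read 'c'  n8⇒n8 ·f
[3] read 'e'  n8⇒n1 ·f
[4] read 'c'  n1⇒n2
[5] read 'b'  n2⇒n3  emit P0@[3:5],P5@[4:5]
[6] read 'a'  n3⇒n10 ·f  emit P3@[6:6]
[7] read 'd'  n10⇒n11  emit P2@[4:7]
[8] read 'e'  n11⇒n1 ·f
[9] read 'e'  n1⇒n1 ·f
[10] read 'c'  n1⇒n2
[11] read 'b'  n2⇒n3  emit P0@[9:11],P5@[10:11]
[12] read 'c'  n3⇒n8 ·f
[13] read 'c'  n8⇒n8 ·f
[14] read 'b'  n8⇒n9  emit P5@[13:14]
[15] read 'a'  n9⇒n10  emit P3@[15:15]
[16] read 'd'  n10⇒n11  emit P2@[13:16]
[17] read 'e'  n11⇒n1 ·f
[18] read 'e'  n1⇒n1 ·f
[19] read 'c'  n1⇒n2
[20] read 'c'  n2⇒n8 ·f
[21] read 'b'  n8⇒n9  emit P5@[20:21]
[22] read 'b'  n9⇒n13 ·f
[23] read 'b'  n13⇒n13 ·f
[24] read 'e'  n13⇒n14
[25] read 'a'  n14⇒n15  emit P3@[25:25]
[26] read 'e'  n15⇒n16
[27] read 'e'  n16⇒n17
[28] read 'e'  n17⇒n18  emit P4@[23:28]
[29] read 'd'  n18⇒n4 ·f
[30] read 'd'  n4⇒n4 ·f
[31] read 'e'  n4⇒n1 ·f
[32] read 'c'  n1⇒n2
[33] read 'c'  n2⇒n8 ·f
[34] read 'e'  n8⇒n1 ·f
[35] read 'c'  n1⇒n2
[36] read 'b'  n2⇒n3  emit P0@[34:36],P5@[35:36]
[37] read 'd'  n3⇒n4 ·f
[38] read 'c'  n4⇒n5
[39] read 'd'  n5⇒n6
[40] read 'd'  n6⇒n7  emit P1@[37:40]
[41] read 'd'  n7⇒n4 ·f
[42] read 'd'  n4⇒n4 ·f
[43] read 'd'  n4⇒n4 ·f
[44] read 'd'  n4⇒n4 ·f
[45] read 'd'  n4⇒n4 ·f
[46] read 'd'  n4⇒n4 ·f
[47] read 'c'  n4⇒n5
[48] read 'd'  n5⇒n6
[49] read 'd'  n6⇒n7  emit P1@[46:49]
[50] read 'd'  n7⇒n4 ·f
[51] read 'b'  n4⇒n13 ·f
[52] read 'e'  n13⇒n14
[53] read 'a'  n14⇒n15  emit P3@[53:53]
[54] read 'e'  n15⇒n16
[55] read 'e'  n16⇒n17
[56] read 'e'  n17⇒n18  emit P4@[51:56]

All matches (sorted): [[5,0],[5,5],[6,3],[7,2],[11,0],[11,5],[14,5],[15,3],[16,2],[21,5],[25,3],[28,4],[36,0],[36,5],[40,1],[49,1],[53,3],[56,4]]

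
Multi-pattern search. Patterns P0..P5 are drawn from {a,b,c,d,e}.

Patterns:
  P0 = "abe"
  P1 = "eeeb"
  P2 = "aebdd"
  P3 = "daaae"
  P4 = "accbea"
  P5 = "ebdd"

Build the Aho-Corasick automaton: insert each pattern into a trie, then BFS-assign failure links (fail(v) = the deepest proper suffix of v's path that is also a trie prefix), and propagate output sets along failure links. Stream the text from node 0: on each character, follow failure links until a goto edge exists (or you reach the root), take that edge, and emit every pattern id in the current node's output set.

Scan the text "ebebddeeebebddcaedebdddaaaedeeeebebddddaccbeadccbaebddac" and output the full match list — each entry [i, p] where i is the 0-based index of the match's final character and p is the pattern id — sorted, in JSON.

Build:
Trie (insert patterns):
  0='ε' goto a→1 d→12 e→4
  1='a' goto b→2 c→17 e→8
  2='ab' goto e→3
  3='abe' goto ·  [P0 ends]
  4='e' goto b→22 e→5
  5='ee' goto e→6
  6='eee' goto b→7
  7='eeeb' goto ·  [P1 ends]
  8='ae' goto b→9
  9='aeb' goto d→10
  10='aebd' goto d→11
  11='aebdd' goto ·  [P2 ends]
  12='d' goto a→13
  13='da' goto a→14
  14='daa' goto a→15
  15='daaa' goto e→16
  16='daaae' goto ·  [P3 ends]
  17='ac' goto c→18
  18='acc' goto b→19
  19='accb' goto e→20
  20='accbe' goto a→21
  21='accbea' goto ·  [P4 ends]
  22='eb' goto d→23
  23='ebd' goto d→24
  24='ebdd' goto ·  [P5 ends]

Failure links (BFS by depth):
  n1('a'): parent n0 fail=0; on 'a' 0 → fail=0;  out ∅∪∅=∅
  n4('e'): parent n0 fail=0; on 'e' 0 → fail=0;  out ∅∪∅=∅
  n12('d'): parent n0 fail=0; on 'd' 0 → fail=0;  out ∅∪∅=∅
  n2('ab'): parent n1 fail=0; on 'b' 0 → fail=0;  out ∅∪∅=∅
  n5('ee'): parent n4 fail=0; on 'e' 0 → fail=4;  out ∅∪∅=∅
  n8('ae'): parent n1 fail=0; on 'e' 0 → fail=4;  out ∅∪∅=∅
  n13('da'): parent n12 fail=0; on 'a' 0 → fail=1;  out ∅∪∅=∅
  n17('ac'): parent n1 fail=0; on 'c' 0 → fail=0;  out ∅∪∅=∅
  n22('eb'): parent n4 fail=0; on 'b' 0 → fail=0;  out ∅∪∅=∅
  n3('abe'): parent n2 fail=0; on 'e' 0 → fail=4;  out {0}∪∅={0}
  n6('eee'): parent n5 fail=4; on 'e' 4 → fail=5;  out ∅∪∅=∅
  n9('aeb'): parent n8 fail=4; on 'b' 4 → fail=22;  out ∅∪∅=∅
  n14('daa'): parent n13 fail=1; on 'a' 1→0 → fail=1;  out ∅∪∅=∅
  n18('acc'): parent n17 fail=0; on 'c' 0 → fail=0;  out ∅∪∅=∅
  n23('ebd'): parent n22 fail=0; on 'd' 0 → fail=12;  out ∅∪∅=∅
  n7('eeeb'): parent n6 fail=5; on 'b' 5→4 → fail=22;  out {1}∪∅={1}
  n10('aebd'): parent n9 fail=22; on 'd' 22 → fail=23;  out ∅∪∅=∅
  n15('daaa'): parent n14 fail=1; on 'a' 1→0 → fail=1;  out ∅∪∅=∅
  n19('accb'): parent n18 fail=0; on 'b' 0 → fail=0;  out ∅∪∅=∅
  n24('ebdd'): parent n23 fail=12; on 'd' 12→0 → fail=12;  out {5}∪∅={5}
  n11('aebdd'): parent n10 fail=23; on 'd' 23 → fail=24;  out {2}∪{5}={2,5}
  n16('daaae'): parent n15 fail=1; on 'e' 1 → fail=8;  out {3}∪∅={3}
  n20('accbe'): parent n19 fail=0; on 'e' 0 → fail=4;  out ∅∪∅=∅
  n21('accbea'): parent n20 fail=4; on 'a' 4→0 → fail=1;  out {4}∪∅={4}

Text stream:
[0] read 'e'  n0⇒n4
[1] read 'b'  n4⇒n22
[2] read 'e'  n22⇒n4 ·f
[3] read 'b'  n4⇒n22
[4] read 'd'  n22⇒n23
[5] read 'd'  n23⇒n24  ** P5@[2:5]
[6] read 'e'  n24⇒n4 ·f
[7] read 'e'  n4⇒n5
[8] read 'e'  n5⇒n6
[9] read 'b'  n6⇒n7  ** P1@[6:9]
[10] read 'e'  n7⇒n4 ·f
[11] read 'b'  n4⇒n22
[12] read 'd'  n22⇒n23
[13] read 'd'  n23⇒n24  ** P5@[10:13]
[14] read 'c'  n24⇒n0 ·f
[15] read 'a'  n0⇒n1
[16] read 'e'  n1⇒n8
[17] read 'd'  n8⇒n12 ·f
[18] read 'e'  n12⇒n4 ·f
[19] read 'b'  n4⇒n22
[20] read 'd'  n22⇒n23
[21] read 'd'  n23⇒n24  ** P5@[18:21]
[22] read 'd'  n24⇒n12 ·f
[23] read 'a'  n12⇒n13
[24] read 'a'  n13⇒n14
[25] read 'a'  n14⇒n15
[26] read 'e'  n15⇒n16  ** P3@[22:26]
[27] read 'd'  n16⇒n12 ·f
[28] read 'e'  n12⇒n4 ·f
[29] read 'e'  n4⇒n5
[30] read 'e'  n5⇒n6
[31] read 'e'  n6⇒n6 ·f
[32] read 'b'  n6⇒n7  ** P1@[29:32]
[33] read 'e'  n7⇒n4 ·f
[34] read 'b'  n4⇒n22
[35] read 'd'  n22⇒n23
[36] read 'd'  n23⇒n24  ** P5@[33:36]
[37] read 'd'  n24⇒n12 ·f
[38] read 'd'  n12⇒n12 ·f
[39] read 'a'  n12⇒n13
[40] read 'c'  n13⇒n17 ·f
[41] read 'c'  n17⇒n18
[42] read 'b'  n18⇒n19
[43] read 'e'  n19⇒n20
[44] read 'a'  n20⇒n21  ** P4@[39:44]
[45] read 'd'  n21⇒n12 ·f
[46] read 'c'  n12⇒n0 ·f
[47] read 'c'  n0⇒n0
[48] read 'b'  n0⇒n0
[49] read 'a'  n0⇒n1
[50] read 'e'  n1⇒n8
[51] read 'b'  n8⇒n9
[52] read 'd'  n9⇒n10
[53] read 'd'  n10⇒n11  ** P2@[49:53],P5@[50:53]
[54] read 'a'  n11⇒n13 ·f
[55] read 'c'  n13⇒n17 ·f

All matches (sorted): [[5,5],[9,1],[13,5],[21,5],[26,3],[32,1],[36,5],[44,4],[53,2],[53,5]]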